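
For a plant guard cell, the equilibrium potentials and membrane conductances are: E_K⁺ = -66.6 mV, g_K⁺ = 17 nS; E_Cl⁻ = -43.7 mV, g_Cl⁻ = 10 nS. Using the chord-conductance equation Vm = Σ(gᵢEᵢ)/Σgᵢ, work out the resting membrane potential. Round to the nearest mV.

-58 mV

Σ gᵢEᵢ = 17·(-66.6) + 10·(-43.7) = -1569.20
Σ gᵢ = 17 + 10 = 27
Vm = -1569.20 / 27 = -58.12 mV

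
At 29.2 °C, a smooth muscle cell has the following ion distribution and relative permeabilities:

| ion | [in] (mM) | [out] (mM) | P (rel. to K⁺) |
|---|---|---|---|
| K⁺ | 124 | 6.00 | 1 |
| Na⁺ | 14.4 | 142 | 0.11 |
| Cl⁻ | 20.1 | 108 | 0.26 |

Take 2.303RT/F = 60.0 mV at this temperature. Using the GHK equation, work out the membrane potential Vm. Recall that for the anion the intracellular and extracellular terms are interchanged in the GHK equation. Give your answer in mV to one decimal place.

Vm = 60.0 · log₁₀[(Σ P·[cation]ₒ + Σ P·[anion]ᵢ) / (Σ P·[cation]ᵢ + Σ P·[anion]ₒ)]
Numerator = 1×6.00 + 0.11×142 + 0.26×20.1 = 26.85
Denominator = 1×124 + 0.11×14.4 + 0.26×108 = 153.7
Vm = 60.0 · log₁₀(0.17471) = 60.0 × (-0.7577) = -45.46 mV

-45.5 mV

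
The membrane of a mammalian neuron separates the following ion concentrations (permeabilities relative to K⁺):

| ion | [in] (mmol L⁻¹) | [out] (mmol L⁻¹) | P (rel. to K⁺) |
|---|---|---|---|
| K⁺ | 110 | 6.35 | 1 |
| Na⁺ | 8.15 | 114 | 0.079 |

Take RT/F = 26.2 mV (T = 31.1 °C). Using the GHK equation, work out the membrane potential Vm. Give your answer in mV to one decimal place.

Vm = 26.2 · ln[(Σ P·[cation]ₒ + Σ P·[anion]ᵢ) / (Σ P·[cation]ᵢ + Σ P·[anion]ₒ)]
Numerator = 1×6.35 + 0.079×114 = 15.36
Denominator = 1×110 + 0.079×8.15 = 110.6
Vm = 26.2 · ln(0.13879) = 26.2 × (-1.9748) = -51.74 mV

-51.7 mV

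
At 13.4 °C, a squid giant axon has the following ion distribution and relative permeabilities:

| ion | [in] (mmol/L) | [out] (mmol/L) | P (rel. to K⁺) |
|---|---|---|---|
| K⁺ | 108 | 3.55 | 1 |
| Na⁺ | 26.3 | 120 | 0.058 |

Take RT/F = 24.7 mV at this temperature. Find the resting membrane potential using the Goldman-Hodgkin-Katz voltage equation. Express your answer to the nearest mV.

Vm = 24.7 · ln[(Σ P·[cation]ₒ + Σ P·[anion]ᵢ) / (Σ P·[cation]ᵢ + Σ P·[anion]ₒ)]
Numerator = 1×3.55 + 0.058×120 = 10.51
Denominator = 1×108 + 0.058×26.3 = 109.5
Vm = 24.7 · ln(0.095959) = 24.7 × (-2.3438) = -57.89 mV

-58 mV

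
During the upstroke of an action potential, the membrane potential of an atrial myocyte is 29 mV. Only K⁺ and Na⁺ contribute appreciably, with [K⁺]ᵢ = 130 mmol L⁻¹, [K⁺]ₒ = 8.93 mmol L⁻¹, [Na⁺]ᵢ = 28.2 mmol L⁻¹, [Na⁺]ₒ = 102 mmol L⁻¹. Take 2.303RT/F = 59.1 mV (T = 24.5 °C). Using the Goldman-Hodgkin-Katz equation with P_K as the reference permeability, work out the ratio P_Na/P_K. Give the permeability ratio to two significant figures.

27

Let α = P_Na/P_K. GHK: Vm = 59.1·log₁₀[(Kₒ + α·Naₒ)/(Kᵢ + α·Naᵢ)].
10^(Vm/59.1) = 10^(29.0/59.1) = 3.0952
So 3.0952·(Kᵢ + α·Naᵢ) = Kₒ + α·Naₒ → α = (3.0952·130.0 − 8.93) / (102.0 − 3.0952·28.2)
α = (402.4 − 8.93) / (102.0 − 87.29) = 393.5/14.71 = 26.74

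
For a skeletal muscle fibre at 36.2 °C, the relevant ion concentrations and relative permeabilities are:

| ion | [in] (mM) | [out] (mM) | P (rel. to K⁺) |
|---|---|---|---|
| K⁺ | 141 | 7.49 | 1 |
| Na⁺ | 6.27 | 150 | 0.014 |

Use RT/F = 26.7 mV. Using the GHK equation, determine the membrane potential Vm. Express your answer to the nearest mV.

Vm = 26.7 · ln[(Σ P·[cation]ₒ + Σ P·[anion]ᵢ) / (Σ P·[cation]ᵢ + Σ P·[anion]ₒ)]
Numerator = 1×7.49 + 0.014×150 = 9.59
Denominator = 1×141 + 0.014×6.27 = 141.1
Vm = 26.7 · ln(0.067972) = 26.7 × (-2.6887) = -71.79 mV

-72 mV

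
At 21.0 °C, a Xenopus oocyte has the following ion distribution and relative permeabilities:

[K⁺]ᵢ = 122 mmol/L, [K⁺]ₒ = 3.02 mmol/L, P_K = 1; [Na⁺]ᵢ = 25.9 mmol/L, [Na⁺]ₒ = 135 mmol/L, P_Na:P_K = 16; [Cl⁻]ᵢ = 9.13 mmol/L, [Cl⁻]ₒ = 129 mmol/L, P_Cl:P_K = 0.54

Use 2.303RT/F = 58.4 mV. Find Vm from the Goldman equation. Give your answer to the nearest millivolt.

32 mV

Vm = 58.4 · log₁₀[(Σ P·[cation]ₒ + Σ P·[anion]ᵢ) / (Σ P·[cation]ᵢ + Σ P·[anion]ₒ)]
Numerator = 1×3.02 + 16×135 + 0.54×9.13 = 2168
Denominator = 1×122 + 16×25.9 + 0.54×129 = 606.1
Vm = 58.4 · log₁₀(3.5771) = 58.4 × (0.5535) = 32.33 mV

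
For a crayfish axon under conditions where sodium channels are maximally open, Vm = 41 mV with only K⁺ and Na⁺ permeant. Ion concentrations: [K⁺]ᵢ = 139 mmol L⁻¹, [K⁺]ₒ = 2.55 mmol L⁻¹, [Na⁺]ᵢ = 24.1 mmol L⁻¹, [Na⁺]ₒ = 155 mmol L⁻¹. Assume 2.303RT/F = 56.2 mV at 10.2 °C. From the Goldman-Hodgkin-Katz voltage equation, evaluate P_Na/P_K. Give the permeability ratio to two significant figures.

Let α = P_Na/P_K. GHK: Vm = 56.2·log₁₀[(Kₒ + α·Naₒ)/(Kᵢ + α·Naᵢ)].
10^(Vm/56.2) = 10^(41.0/56.2) = 5.3646
So 5.3646·(Kᵢ + α·Naᵢ) = Kₒ + α·Naₒ → α = (5.3646·139.0 − 2.55) / (155.0 − 5.3646·24.1)
α = (745.7 − 2.55) / (155.0 − 129.3) = 743.1/25.71 = 28.9

29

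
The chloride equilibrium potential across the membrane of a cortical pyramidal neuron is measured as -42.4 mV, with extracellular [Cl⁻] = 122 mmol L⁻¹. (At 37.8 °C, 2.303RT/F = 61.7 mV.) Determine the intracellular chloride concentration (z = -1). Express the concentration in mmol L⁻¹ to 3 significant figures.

Nernst: E = (61.7/-1) · log₁₀([out]/[in]), so log₁₀([out]/[in]) = -42.4 × -1 / 61.7 = 0.6872.
[out]/[in] = 10^(0.6872) = 4.866.
[in] = 122 / 4.866 = 25.07 mmol L⁻¹.

25.1 mmol L⁻¹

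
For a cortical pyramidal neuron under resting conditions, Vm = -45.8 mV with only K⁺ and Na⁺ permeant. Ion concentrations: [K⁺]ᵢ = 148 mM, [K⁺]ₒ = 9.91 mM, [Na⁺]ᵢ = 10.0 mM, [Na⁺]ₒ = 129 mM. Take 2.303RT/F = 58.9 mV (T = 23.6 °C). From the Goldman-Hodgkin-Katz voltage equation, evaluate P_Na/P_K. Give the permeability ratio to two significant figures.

0.12

Let α = P_Na/P_K. GHK: Vm = 58.9·log₁₀[(Kₒ + α·Naₒ)/(Kᵢ + α·Naᵢ)].
10^(Vm/58.9) = 10^(-45.8/58.9) = 0.16688
So 0.16688·(Kᵢ + α·Naᵢ) = Kₒ + α·Naₒ → α = (0.16688·148.0 − 9.91) / (129.0 − 0.16688·10.0)
α = (24.7 − 9.91) / (129.0 − 1.669) = 14.79/127.3 = 0.1161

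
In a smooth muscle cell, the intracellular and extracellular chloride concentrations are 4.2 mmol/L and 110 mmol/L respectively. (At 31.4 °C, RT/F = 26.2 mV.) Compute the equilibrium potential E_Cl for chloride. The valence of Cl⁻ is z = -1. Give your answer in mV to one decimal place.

-85.6 mV

E = (26.2/z) · ln([Cl⁻]_out/[Cl⁻]_in) with z = -1.
For an anion, dividing by z = -1 reverses the sign.
= (26.2/-1) · ln(110/4.2) = -26.20 · ln(26.19)
= -26.20 · (3.2654) = -85.55 mV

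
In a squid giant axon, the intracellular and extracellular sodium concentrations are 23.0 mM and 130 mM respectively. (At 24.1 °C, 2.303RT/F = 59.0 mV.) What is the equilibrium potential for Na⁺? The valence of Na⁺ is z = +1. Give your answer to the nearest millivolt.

44 mV

E = (59.0/z) · log₁₀([Na⁺]_out/[Na⁺]_in) with z = +1.
= (59.0/1) · log₁₀(130/23.0) = 59.00 · log₁₀(5.652)
= 59.00 · (0.7522) = 44.38 mV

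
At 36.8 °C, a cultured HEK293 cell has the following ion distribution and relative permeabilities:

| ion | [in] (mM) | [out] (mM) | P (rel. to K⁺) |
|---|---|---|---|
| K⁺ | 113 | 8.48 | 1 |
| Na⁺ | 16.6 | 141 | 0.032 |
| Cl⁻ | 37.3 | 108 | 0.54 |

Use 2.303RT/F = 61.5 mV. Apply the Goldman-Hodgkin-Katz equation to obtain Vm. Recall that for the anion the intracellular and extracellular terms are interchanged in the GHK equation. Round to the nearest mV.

Vm = 61.5 · log₁₀[(Σ P·[cation]ₒ + Σ P·[anion]ᵢ) / (Σ P·[cation]ᵢ + Σ P·[anion]ₒ)]
Numerator = 1×8.48 + 0.032×141 + 0.54×37.3 = 33.13
Denominator = 1×113 + 0.032×16.6 + 0.54×108 = 171.9
Vm = 61.5 · log₁₀(0.19281) = 61.5 × (-0.7149) = -43.97 mV

-44 mV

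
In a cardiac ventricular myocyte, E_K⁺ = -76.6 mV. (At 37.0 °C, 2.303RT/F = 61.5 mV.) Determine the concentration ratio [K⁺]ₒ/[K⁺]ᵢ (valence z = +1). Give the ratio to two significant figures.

0.057

log₁₀([out]/[in]) = E·z/(61.5) = -76.6 × 1 / 61.5 = -1.2455
[out]/[in] = 10^(-1.2455) = 0.05682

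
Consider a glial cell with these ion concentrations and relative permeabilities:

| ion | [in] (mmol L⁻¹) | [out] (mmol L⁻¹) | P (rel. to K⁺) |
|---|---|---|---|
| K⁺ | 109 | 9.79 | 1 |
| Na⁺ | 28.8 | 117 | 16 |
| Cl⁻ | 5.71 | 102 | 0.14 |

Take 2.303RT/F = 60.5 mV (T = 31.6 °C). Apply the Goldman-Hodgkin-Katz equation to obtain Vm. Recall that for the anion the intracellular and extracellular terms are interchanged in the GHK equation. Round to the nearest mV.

Vm = 60.5 · log₁₀[(Σ P·[cation]ₒ + Σ P·[anion]ᵢ) / (Σ P·[cation]ᵢ + Σ P·[anion]ₒ)]
Numerator = 1×9.79 + 16×117 + 0.14×5.71 = 1883
Denominator = 1×109 + 16×28.8 + 0.14×102 = 584.1
Vm = 60.5 · log₁₀(3.2232) = 60.5 × (0.5083) = 30.75 mV

31 mV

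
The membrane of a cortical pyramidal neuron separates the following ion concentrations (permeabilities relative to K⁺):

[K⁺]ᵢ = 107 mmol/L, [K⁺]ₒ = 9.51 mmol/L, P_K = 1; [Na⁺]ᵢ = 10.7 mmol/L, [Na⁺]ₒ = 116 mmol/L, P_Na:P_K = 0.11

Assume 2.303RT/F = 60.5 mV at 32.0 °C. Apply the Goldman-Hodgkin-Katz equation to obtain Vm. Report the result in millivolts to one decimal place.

-41.5 mV

Vm = 60.5 · log₁₀[(Σ P·[cation]ₒ + Σ P·[anion]ᵢ) / (Σ P·[cation]ᵢ + Σ P·[anion]ₒ)]
Numerator = 1×9.51 + 0.11×116 = 22.27
Denominator = 1×107 + 0.11×10.7 = 108.2
Vm = 60.5 · log₁₀(0.20587) = 60.5 × (-0.6864) = -41.53 mV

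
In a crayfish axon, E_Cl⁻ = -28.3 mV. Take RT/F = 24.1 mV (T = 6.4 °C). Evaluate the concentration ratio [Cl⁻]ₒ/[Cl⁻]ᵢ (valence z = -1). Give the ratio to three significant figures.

ln([out]/[in]) = E·z/(24.1) = -28.3 × -1 / 24.1 = 1.1743
[out]/[in] = e^(1.1743) = 3.236

3.24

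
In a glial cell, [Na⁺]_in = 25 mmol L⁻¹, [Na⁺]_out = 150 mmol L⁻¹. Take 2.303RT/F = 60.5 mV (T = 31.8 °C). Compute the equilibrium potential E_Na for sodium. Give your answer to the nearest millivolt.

E = (60.5/z) · log₁₀([Na⁺]_out/[Na⁺]_in) with z = +1.
= (60.5/1) · log₁₀(150/25) = 60.50 · log₁₀(6)
= 60.50 · (0.7782) = 47.08 mV

47 mV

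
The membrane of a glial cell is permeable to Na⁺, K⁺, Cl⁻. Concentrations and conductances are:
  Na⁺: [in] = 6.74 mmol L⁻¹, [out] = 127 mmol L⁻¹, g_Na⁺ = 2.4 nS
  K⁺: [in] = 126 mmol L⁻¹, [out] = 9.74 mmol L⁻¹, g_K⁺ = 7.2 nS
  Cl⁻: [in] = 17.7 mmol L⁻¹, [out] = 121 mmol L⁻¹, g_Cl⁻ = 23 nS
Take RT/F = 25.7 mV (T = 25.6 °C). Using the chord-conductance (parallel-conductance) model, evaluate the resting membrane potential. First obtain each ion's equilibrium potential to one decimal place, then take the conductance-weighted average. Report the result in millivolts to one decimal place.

E_Na⁺ = (25.7/1)·ln(127/6.74) = 75.5 mV
E_K⁺ = (25.7/1)·ln(9.74/126) = -65.8 mV
E_Cl⁻ = (25.7/-1)·ln(121/17.7) = -49.4 mV
Vm = (Σ gᵢEᵢ)/(Σ gᵢ) = (2.4·75.5 + 7.2·-65.8 + 23·-49.4) / (2.4 + 7.2 + 23)
= -1428.76 / 32.6 = -43.83 mV

-43.8 mV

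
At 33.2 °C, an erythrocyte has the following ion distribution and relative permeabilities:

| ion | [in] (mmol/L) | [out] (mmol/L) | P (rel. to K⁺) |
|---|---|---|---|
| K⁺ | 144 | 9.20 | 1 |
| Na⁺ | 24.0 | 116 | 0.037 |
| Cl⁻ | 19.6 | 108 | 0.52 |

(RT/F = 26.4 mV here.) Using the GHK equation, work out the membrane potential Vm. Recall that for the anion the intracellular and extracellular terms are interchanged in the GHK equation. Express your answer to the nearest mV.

-56 mV

Vm = 26.4 · ln[(Σ P·[cation]ₒ + Σ P·[anion]ᵢ) / (Σ P·[cation]ᵢ + Σ P·[anion]ₒ)]
Numerator = 1×9.20 + 0.037×116 + 0.52×19.6 = 23.68
Denominator = 1×144 + 0.037×24.0 + 0.52×108 = 201
Vm = 26.4 · ln(0.1178) = 26.4 × (-2.1387) = -56.46 mV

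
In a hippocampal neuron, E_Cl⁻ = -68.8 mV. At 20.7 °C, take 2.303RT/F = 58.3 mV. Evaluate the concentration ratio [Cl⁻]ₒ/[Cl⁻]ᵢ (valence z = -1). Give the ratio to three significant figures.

15.1

log₁₀([out]/[in]) = E·z/(58.3) = -68.8 × -1 / 58.3 = 1.1801
[out]/[in] = 10^(1.1801) = 15.14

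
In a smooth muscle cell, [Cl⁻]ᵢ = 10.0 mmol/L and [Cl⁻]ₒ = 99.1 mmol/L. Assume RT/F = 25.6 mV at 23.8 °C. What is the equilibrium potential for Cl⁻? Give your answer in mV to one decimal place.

E = (25.6/z) · ln([Cl⁻]_out/[Cl⁻]_in) with z = -1.
For an anion, dividing by z = -1 reverses the sign.
= (25.6/-1) · ln(99.1/10.0) = -25.60 · ln(9.91)
= -25.60 · (2.2935) = -58.71 mV

-58.7 mV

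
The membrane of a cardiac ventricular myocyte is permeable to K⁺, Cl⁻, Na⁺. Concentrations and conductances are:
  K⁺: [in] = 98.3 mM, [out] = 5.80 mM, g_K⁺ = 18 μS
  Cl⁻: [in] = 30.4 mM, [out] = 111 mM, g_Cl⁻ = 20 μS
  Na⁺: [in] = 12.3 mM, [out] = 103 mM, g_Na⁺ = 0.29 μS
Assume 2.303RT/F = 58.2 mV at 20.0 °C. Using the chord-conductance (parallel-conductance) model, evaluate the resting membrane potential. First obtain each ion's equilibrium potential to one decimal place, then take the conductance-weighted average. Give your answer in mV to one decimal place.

E_K⁺ = (58.2/1)·log₁₀(5.80/98.3) = -71.5 mV
E_Cl⁻ = (58.2/-1)·log₁₀(111/30.4) = -32.7 mV
E_Na⁺ = (58.2/1)·log₁₀(103/12.3) = 53.7 mV
Vm = (Σ gᵢEᵢ)/(Σ gᵢ) = (18·-71.5 + 20·-32.7 + 0.29·53.7) / (18 + 20 + 0.29)
= -1925.43 / 38.29 = -50.29 mV

-50.3 mV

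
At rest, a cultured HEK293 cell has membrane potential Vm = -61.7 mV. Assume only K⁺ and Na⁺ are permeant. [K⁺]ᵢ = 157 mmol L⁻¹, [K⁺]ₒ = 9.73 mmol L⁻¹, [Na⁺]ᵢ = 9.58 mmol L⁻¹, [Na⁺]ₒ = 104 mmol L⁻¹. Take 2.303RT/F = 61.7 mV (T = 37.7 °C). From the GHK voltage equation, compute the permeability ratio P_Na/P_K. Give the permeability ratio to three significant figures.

0.0579

Let α = P_Na/P_K. GHK: Vm = 61.7·log₁₀[(Kₒ + α·Naₒ)/(Kᵢ + α·Naᵢ)].
10^(Vm/61.7) = 10^(-61.7/61.7) = 0.1
So 0.1·(Kᵢ + α·Naᵢ) = Kₒ + α·Naₒ → α = (0.1·157.0 − 9.73) / (104.0 − 0.1·9.58)
α = (15.7 − 9.73) / (104.0 − 0.958) = 5.97/103 = 0.05794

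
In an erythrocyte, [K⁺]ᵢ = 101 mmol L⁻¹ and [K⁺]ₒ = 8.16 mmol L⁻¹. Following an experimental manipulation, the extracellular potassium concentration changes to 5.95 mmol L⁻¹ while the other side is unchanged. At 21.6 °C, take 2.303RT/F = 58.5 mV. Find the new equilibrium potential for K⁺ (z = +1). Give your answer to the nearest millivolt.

After the shift: [K⁺]_out = 5.95, [K⁺]_in = 101 mmol L⁻¹.
E_new = (58.5/1)·log₁₀(5.95/101) = 58.50 · (-1.2298) = -71.94 mV

-72 mV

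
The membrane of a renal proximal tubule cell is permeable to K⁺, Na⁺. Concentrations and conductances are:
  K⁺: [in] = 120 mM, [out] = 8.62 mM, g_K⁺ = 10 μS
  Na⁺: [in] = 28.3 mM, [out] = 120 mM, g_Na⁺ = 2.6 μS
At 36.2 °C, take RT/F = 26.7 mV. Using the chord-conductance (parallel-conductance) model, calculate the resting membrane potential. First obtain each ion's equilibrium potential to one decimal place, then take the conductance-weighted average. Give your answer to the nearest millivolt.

-48 mV

E_K⁺ = (26.7/1)·ln(8.62/120) = -70.3 mV
E_Na⁺ = (26.7/1)·ln(120/28.3) = 38.6 mV
Vm = (Σ gᵢEᵢ)/(Σ gᵢ) = (10·-70.3 + 2.6·38.6) / (10 + 2.6)
= -602.64 / 12.6 = -47.83 mV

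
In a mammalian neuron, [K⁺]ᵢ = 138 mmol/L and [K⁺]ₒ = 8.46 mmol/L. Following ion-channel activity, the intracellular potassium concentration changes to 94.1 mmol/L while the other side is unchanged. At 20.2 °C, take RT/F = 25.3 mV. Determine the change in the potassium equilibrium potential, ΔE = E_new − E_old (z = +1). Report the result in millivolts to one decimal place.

9.7 mV

E_old = (25.3/1)·ln(8.46/138) = -70.64 mV
E_new = (25.3/1)·ln(8.46/94.1) = -60.95 mV
ΔE = -60.95 − (-70.64) = 9.69 mV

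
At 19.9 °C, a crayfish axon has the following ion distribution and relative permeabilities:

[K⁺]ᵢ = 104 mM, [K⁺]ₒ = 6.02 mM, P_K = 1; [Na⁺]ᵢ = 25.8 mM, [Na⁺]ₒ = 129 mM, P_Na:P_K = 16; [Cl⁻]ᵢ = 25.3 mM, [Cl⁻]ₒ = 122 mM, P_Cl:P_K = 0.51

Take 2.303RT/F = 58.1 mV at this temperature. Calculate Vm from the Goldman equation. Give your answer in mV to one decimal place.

Vm = 58.1 · log₁₀[(Σ P·[cation]ₒ + Σ P·[anion]ᵢ) / (Σ P·[cation]ᵢ + Σ P·[anion]ₒ)]
Numerator = 1×6.02 + 16×129 + 0.51×25.3 = 2083
Denominator = 1×104 + 16×25.8 + 0.51×122 = 579
Vm = 58.1 · log₁₀(3.5973) = 58.1 × (0.5560) = 32.30 mV

32.3 mV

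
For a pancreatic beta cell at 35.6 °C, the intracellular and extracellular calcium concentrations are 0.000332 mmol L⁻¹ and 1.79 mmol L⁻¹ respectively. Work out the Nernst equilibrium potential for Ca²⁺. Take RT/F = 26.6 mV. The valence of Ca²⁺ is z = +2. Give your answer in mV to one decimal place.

E = (26.6/z) · ln([Ca²⁺]_out/[Ca²⁺]_in) with z = +2.
= (26.6/2) · ln(1.79/0.000332) = 13.30 · ln(5392)
= 13.30 · (8.5926) = 114.28 mV

114.3 mV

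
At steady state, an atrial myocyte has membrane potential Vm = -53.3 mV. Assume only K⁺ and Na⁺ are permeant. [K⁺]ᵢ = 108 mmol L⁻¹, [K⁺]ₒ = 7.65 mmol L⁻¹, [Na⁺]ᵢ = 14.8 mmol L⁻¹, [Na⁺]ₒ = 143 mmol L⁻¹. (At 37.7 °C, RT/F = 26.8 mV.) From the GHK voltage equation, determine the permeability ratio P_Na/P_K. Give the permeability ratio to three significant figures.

Let α = P_Na/P_K. GHK: Vm = 26.8·ln[(Kₒ + α·Naₒ)/(Kᵢ + α·Naᵢ)].
e^(Vm/26.8) = e^(-53.3/26.8) = 0.13686
So 0.13686·(Kᵢ + α·Naᵢ) = Kₒ + α·Naₒ → α = (0.13686·108.0 − 7.65) / (143.0 − 0.13686·14.8)
α = (14.78 − 7.65) / (143.0 − 2.026) = 7.131/141 = 0.05058

0.0506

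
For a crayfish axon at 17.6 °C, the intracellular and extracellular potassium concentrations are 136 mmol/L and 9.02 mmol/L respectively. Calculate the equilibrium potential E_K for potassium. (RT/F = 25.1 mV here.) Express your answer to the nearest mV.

-68 mV

E = (25.1/z) · ln([K⁺]_out/[K⁺]_in) with z = +1.
= (25.1/1) · ln(9.02/136) = 25.10 · ln(0.06632)
= 25.10 · (-2.7132) = -68.10 mV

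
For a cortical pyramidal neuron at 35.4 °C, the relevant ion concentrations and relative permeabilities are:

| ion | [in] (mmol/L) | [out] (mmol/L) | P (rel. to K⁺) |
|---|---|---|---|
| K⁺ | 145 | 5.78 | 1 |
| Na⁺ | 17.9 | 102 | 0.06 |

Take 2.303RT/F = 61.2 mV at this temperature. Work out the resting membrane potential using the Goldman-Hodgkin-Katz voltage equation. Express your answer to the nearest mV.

Vm = 61.2 · log₁₀[(Σ P·[cation]ₒ + Σ P·[anion]ᵢ) / (Σ P·[cation]ᵢ + Σ P·[anion]ₒ)]
Numerator = 1×5.78 + 0.06×102 = 11.9
Denominator = 1×145 + 0.06×17.9 = 146.1
Vm = 61.2 · log₁₀(0.081466) = 61.2 × (-1.0890) = -66.65 mV

-67 mV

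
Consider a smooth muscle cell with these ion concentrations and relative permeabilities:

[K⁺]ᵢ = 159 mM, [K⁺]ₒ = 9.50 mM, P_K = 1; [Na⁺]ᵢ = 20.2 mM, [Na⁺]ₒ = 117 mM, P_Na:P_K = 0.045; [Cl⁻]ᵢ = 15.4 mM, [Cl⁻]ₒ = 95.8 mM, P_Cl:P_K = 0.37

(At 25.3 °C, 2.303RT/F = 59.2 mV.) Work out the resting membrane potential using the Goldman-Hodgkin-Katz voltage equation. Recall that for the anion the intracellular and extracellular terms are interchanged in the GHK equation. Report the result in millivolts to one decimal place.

Vm = 59.2 · log₁₀[(Σ P·[cation]ₒ + Σ P·[anion]ᵢ) / (Σ P·[cation]ᵢ + Σ P·[anion]ₒ)]
Numerator = 1×9.50 + 0.045×117 + 0.37×15.4 = 20.46
Denominator = 1×159 + 0.045×20.2 + 0.37×95.8 = 195.4
Vm = 59.2 · log₁₀(0.10475) = 59.2 × (-0.9799) = -58.01 mV

-58.0 mV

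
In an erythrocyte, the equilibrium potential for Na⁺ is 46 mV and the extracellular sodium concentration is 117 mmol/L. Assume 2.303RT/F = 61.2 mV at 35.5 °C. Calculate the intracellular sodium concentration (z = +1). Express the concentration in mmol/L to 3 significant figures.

Nernst: E = (61.2/1) · log₁₀([out]/[in]), so log₁₀([out]/[in]) = 46.0 × 1 / 61.2 = 0.7516.
[out]/[in] = 10^(0.7516) = 5.645.
[in] = 117 / 5.645 = 20.73 mmol/L.

20.7 mmol/L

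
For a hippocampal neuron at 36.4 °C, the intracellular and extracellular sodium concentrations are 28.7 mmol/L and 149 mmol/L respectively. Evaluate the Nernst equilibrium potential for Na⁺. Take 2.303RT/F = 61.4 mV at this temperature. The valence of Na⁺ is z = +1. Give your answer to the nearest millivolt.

E = (61.4/z) · log₁₀([Na⁺]_out/[Na⁺]_in) with z = +1.
= (61.4/1) · log₁₀(149/28.7) = 61.40 · log₁₀(5.192)
= 61.40 · (0.7153) = 43.92 mV

44 mV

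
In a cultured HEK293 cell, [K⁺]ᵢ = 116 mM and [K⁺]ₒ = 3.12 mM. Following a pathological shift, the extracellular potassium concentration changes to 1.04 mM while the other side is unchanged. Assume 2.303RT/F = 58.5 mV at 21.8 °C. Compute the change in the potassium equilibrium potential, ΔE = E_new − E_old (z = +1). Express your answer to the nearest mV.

-28 mV

E_old = (58.5/1)·log₁₀(3.12/116) = -91.86 mV
E_new = (58.5/1)·log₁₀(1.04/116) = -119.77 mV
ΔE = -119.77 − (-91.86) = -27.91 mV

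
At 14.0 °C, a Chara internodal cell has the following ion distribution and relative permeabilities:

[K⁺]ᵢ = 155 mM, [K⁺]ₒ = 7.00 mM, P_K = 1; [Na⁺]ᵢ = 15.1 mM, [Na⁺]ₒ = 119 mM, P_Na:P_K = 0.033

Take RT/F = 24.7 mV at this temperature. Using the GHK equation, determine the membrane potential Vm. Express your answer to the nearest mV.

-66 mV

Vm = 24.7 · ln[(Σ P·[cation]ₒ + Σ P·[anion]ᵢ) / (Σ P·[cation]ᵢ + Σ P·[anion]ₒ)]
Numerator = 1×7.00 + 0.033×119 = 10.93
Denominator = 1×155 + 0.033×15.1 = 155.5
Vm = 24.7 · ln(0.070271) = 24.7 × (-2.6554) = -65.59 mV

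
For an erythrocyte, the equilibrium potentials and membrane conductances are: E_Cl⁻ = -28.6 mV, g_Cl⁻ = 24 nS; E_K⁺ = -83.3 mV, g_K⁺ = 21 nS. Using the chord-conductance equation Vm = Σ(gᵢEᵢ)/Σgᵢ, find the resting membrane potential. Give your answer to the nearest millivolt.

Σ gᵢEᵢ = 24·(-28.6) + 21·(-83.3) = -2435.70
Σ gᵢ = 24 + 21 = 45
Vm = -2435.70 / 45 = -54.13 mV

-54 mV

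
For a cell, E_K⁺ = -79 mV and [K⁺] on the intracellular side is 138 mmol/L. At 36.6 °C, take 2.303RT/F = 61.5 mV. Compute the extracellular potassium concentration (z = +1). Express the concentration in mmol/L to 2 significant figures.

Nernst: E = (61.5/1) · log₁₀([out]/[in]), so log₁₀([out]/[in]) = -79.0 × 1 / 61.5 = -1.2846.
[out]/[in] = 10^(-1.2846) = 0.05193.
[out] = 0.05193 × 138 = 7.167 mmol/L.

7.2 mmol/L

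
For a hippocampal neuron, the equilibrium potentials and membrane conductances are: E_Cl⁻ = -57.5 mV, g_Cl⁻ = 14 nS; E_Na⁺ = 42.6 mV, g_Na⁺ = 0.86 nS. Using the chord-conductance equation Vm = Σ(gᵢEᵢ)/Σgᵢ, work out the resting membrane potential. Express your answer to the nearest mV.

-52 mV

Σ gᵢEᵢ = 14·(-57.5) + 0.86·(42.6) = -768.36
Σ gᵢ = 14 + 0.86 = 14.86
Vm = -768.36 / 14.86 = -51.71 mV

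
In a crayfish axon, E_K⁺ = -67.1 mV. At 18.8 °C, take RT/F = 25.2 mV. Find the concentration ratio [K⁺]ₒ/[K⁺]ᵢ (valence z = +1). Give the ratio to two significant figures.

0.070

ln([out]/[in]) = E·z/(25.2) = -67.1 × 1 / 25.2 = -2.6627
[out]/[in] = e^(-2.6627) = 0.06976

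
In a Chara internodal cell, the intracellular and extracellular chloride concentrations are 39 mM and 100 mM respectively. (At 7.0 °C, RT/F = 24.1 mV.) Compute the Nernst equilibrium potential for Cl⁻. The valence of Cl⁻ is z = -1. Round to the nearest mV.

E = (24.1/z) · ln([Cl⁻]_out/[Cl⁻]_in) with z = -1.
For an anion, dividing by z = -1 reverses the sign.
= (24.1/-1) · ln(100/39) = -24.10 · ln(2.564)
= -24.10 · (0.9416) = -22.69 mV

-23 mV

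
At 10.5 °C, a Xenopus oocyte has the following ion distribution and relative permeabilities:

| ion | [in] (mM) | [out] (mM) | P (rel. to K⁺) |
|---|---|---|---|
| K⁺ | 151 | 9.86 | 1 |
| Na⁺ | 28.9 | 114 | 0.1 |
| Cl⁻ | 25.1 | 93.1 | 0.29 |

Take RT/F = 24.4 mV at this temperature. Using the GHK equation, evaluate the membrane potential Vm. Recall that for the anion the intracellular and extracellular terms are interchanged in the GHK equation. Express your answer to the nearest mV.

-45 mV

Vm = 24.4 · ln[(Σ P·[cation]ₒ + Σ P·[anion]ᵢ) / (Σ P·[cation]ᵢ + Σ P·[anion]ₒ)]
Numerator = 1×9.86 + 0.1×114 + 0.29×25.1 = 28.54
Denominator = 1×151 + 0.1×28.9 + 0.29×93.1 = 180.9
Vm = 24.4 · ln(0.15777) = 24.4 × (-1.8466) = -45.06 mV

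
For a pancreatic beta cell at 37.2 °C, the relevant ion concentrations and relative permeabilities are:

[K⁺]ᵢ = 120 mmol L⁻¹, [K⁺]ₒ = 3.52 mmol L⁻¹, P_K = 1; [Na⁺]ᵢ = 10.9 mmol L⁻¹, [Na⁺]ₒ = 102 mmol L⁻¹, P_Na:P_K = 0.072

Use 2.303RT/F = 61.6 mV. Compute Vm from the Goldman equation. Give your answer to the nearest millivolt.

-64 mV

Vm = 61.6 · log₁₀[(Σ P·[cation]ₒ + Σ P·[anion]ᵢ) / (Σ P·[cation]ᵢ + Σ P·[anion]ₒ)]
Numerator = 1×3.52 + 0.072×102 = 10.86
Denominator = 1×120 + 0.072×10.9 = 120.8
Vm = 61.6 · log₁₀(0.089945) = 61.6 × (-1.0460) = -64.43 mV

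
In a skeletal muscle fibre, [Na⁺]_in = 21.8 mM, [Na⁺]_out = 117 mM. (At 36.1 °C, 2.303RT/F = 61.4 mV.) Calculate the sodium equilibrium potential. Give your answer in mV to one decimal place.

44.8 mV

E = (61.4/z) · log₁₀([Na⁺]_out/[Na⁺]_in) with z = +1.
= (61.4/1) · log₁₀(117/21.8) = 61.40 · log₁₀(5.367)
= 61.40 · (0.7297) = 44.81 mV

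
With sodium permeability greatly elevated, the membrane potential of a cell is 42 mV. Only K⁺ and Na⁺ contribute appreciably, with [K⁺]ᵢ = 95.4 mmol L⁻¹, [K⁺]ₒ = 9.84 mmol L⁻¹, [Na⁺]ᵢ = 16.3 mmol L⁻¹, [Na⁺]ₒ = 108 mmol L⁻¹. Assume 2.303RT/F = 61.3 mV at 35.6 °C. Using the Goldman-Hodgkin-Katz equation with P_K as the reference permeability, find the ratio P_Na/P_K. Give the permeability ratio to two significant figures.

Let α = P_Na/P_K. GHK: Vm = 61.3·log₁₀[(Kₒ + α·Naₒ)/(Kᵢ + α·Naᵢ)].
10^(Vm/61.3) = 10^(42.0/61.3) = 4.8435
So 4.8435·(Kᵢ + α·Naᵢ) = Kₒ + α·Naₒ → α = (4.8435·95.4 − 9.84) / (108.0 − 4.8435·16.3)
α = (462.1 − 9.84) / (108.0 − 78.95) = 452.2/29.05 = 15.57

16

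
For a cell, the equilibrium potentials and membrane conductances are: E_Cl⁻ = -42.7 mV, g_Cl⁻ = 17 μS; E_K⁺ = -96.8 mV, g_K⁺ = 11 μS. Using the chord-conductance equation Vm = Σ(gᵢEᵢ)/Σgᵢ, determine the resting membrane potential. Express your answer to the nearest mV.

-64 mV

Σ gᵢEᵢ = 17·(-42.7) + 11·(-96.8) = -1790.70
Σ gᵢ = 17 + 11 = 28
Vm = -1790.70 / 28 = -63.95 mV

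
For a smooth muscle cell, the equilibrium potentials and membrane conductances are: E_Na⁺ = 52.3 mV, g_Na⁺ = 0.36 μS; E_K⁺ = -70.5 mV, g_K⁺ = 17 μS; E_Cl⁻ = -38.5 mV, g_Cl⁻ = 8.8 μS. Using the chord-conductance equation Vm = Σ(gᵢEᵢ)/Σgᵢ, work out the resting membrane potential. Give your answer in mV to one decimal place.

-58.0 mV

Σ gᵢEᵢ = 0.36·(52.3) + 17·(-70.5) + 8.8·(-38.5) = -1518.47
Σ gᵢ = 0.36 + 17 + 8.8 = 26.16
Vm = -1518.47 / 26.16 = -58.05 mV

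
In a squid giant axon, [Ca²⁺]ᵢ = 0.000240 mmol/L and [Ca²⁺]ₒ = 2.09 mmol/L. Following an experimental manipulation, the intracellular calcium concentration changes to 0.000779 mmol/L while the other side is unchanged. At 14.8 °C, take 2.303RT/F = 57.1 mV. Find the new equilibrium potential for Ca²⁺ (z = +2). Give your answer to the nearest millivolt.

98 mV

After the shift: [Ca²⁺]_out = 2.09, [Ca²⁺]_in = 0.000779 mmol/L.
E_new = (57.1/2)·log₁₀(2.09/0.000779) = 28.55 · (3.4286) = 97.89 mV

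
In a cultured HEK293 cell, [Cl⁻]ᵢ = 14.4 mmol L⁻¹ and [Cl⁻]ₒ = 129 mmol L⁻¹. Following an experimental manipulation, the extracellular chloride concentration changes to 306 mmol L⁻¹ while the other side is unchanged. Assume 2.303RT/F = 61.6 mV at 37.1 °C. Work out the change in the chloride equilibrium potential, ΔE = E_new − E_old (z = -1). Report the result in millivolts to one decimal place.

E_old = (61.6/-1)·log₁₀(129/14.4) = -58.66 mV
E_new = (61.6/-1)·log₁₀(306/14.4) = -81.77 mV
ΔE = -81.77 − (-58.66) = -23.11 mV

-23.1 mV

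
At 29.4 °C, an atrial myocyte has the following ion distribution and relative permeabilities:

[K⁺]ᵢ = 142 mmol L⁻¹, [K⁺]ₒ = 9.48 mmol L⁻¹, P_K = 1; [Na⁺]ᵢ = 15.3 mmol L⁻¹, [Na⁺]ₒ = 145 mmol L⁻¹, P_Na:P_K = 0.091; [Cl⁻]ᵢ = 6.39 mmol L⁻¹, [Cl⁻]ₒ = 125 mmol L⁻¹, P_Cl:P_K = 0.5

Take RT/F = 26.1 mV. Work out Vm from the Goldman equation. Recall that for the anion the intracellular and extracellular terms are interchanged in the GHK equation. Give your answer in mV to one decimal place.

Vm = 26.1 · ln[(Σ P·[cation]ₒ + Σ P·[anion]ᵢ) / (Σ P·[cation]ᵢ + Σ P·[anion]ₒ)]
Numerator = 1×9.48 + 0.091×145 + 0.5×6.39 = 25.87
Denominator = 1×142 + 0.091×15.3 + 0.5×125 = 205.9
Vm = 26.1 · ln(0.12565) = 26.1 × (-2.0743) = -54.14 mV

-54.1 mV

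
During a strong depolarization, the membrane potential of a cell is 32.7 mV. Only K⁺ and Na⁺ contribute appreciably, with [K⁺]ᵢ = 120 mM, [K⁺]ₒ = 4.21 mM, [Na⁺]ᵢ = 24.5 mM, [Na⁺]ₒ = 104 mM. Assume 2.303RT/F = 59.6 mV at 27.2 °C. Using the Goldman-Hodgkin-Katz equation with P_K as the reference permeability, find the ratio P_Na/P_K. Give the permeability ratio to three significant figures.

24.2

Let α = P_Na/P_K. GHK: Vm = 59.6·log₁₀[(Kₒ + α·Naₒ)/(Kᵢ + α·Naᵢ)].
10^(Vm/59.6) = 10^(32.7/59.6) = 3.5372
So 3.5372·(Kᵢ + α·Naᵢ) = Kₒ + α·Naₒ → α = (3.5372·120.0 − 4.21) / (104.0 − 3.5372·24.5)
α = (424.5 − 4.21) / (104.0 − 86.66) = 420.3/17.34 = 24.24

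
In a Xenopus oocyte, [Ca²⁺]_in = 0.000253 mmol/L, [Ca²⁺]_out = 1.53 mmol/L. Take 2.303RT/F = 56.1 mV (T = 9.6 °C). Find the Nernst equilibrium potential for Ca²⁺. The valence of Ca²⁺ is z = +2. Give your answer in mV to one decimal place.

106.1 mV

E = (56.1/z) · log₁₀([Ca²⁺]_out/[Ca²⁺]_in) with z = +2.
= (56.1/2) · log₁₀(1.53/0.000253) = 28.05 · log₁₀(6047)
= 28.05 · (3.7816) = 106.07 mV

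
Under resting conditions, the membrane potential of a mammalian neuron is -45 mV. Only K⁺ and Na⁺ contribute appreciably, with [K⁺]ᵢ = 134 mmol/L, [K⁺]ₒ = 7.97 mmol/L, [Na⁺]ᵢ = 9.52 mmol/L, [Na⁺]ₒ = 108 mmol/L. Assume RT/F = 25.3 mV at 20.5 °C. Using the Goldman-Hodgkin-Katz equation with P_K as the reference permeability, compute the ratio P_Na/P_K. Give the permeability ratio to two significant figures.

Let α = P_Na/P_K. GHK: Vm = 25.3·ln[(Kₒ + α·Naₒ)/(Kᵢ + α·Naᵢ)].
e^(Vm/25.3) = e^(-45.0/25.3) = 0.16886
So 0.16886·(Kᵢ + α·Naᵢ) = Kₒ + α·Naₒ → α = (0.16886·134.0 − 7.97) / (108.0 − 0.16886·9.52)
α = (22.63 − 7.97) / (108.0 − 1.608) = 14.66/106.4 = 0.1378

0.14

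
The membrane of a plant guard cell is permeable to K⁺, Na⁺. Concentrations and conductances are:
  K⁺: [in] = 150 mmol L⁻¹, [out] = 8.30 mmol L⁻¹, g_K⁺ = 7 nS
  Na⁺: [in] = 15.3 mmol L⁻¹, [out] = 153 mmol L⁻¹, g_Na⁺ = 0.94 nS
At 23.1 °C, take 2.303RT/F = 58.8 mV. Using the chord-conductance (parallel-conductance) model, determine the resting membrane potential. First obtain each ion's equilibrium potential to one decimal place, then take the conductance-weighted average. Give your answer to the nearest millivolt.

-58 mV

E_K⁺ = (58.8/1)·log₁₀(8.30/150) = -73.9 mV
E_Na⁺ = (58.8/1)·log₁₀(153/15.3) = 58.8 mV
Vm = (Σ gᵢEᵢ)/(Σ gᵢ) = (7·-73.9 + 0.94·58.8) / (7 + 0.94)
= -462.03 / 7.94 = -58.19 mV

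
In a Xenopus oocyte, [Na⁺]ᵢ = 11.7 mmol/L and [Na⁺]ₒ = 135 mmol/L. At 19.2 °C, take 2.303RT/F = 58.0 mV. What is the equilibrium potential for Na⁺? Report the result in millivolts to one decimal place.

E = (58.0/z) · log₁₀([Na⁺]_out/[Na⁺]_in) with z = +1.
= (58.0/1) · log₁₀(135/11.7) = 58.00 · log₁₀(11.54)
= 58.00 · (1.0621) = 61.60 mV

61.6 mV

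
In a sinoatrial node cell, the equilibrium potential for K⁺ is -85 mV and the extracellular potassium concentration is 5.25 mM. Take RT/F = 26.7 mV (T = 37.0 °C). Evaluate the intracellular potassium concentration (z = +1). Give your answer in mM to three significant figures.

Nernst: E = (26.7/1) · ln([out]/[in]), so ln([out]/[in]) = -85.0 × 1 / 26.7 = -3.1835.
[out]/[in] = e^(-3.1835) = 0.04144.
[in] = 5.25 / 0.04144 = 126.7 mM.

127 mM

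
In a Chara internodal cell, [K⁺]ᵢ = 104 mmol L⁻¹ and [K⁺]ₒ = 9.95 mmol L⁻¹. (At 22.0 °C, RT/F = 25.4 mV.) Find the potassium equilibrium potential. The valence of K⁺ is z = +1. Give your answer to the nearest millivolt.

-60 mV

E = (25.4/z) · ln([K⁺]_out/[K⁺]_in) with z = +1.
= (25.4/1) · ln(9.95/104) = 25.40 · ln(0.09567)
= 25.40 · (-2.3468) = -59.61 mV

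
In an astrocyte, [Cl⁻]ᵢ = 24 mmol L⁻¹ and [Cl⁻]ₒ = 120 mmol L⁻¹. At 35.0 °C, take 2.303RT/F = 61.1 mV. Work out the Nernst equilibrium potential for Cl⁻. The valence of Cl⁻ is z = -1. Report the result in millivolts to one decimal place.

E = (61.1/z) · log₁₀([Cl⁻]_out/[Cl⁻]_in) with z = -1.
For an anion, dividing by z = -1 reverses the sign.
= (61.1/-1) · log₁₀(120/24) = -61.10 · log₁₀(5)
= -61.10 · (0.6990) = -42.71 mV

-42.7 mV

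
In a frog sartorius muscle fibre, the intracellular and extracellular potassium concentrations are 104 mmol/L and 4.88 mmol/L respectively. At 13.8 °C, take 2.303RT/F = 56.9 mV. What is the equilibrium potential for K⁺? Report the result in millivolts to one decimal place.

-75.6 mV

E = (56.9/z) · log₁₀([K⁺]_out/[K⁺]_in) with z = +1.
= (56.9/1) · log₁₀(4.88/104) = 56.90 · log₁₀(0.04692)
= 56.90 · (-1.3286) = -75.60 mV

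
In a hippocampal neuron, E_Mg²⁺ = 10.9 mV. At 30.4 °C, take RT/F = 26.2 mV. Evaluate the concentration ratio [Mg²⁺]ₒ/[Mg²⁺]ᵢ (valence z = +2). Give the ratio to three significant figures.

2.30

ln([out]/[in]) = E·z/(26.2) = 10.9 × 2 / 26.2 = 0.8321
[out]/[in] = e^(0.8321) = 2.298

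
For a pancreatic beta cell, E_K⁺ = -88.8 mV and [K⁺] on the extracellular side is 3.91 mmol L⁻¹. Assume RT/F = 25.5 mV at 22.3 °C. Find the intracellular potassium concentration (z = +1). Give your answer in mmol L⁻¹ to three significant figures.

Nernst: E = (25.5/1) · ln([out]/[in]), so ln([out]/[in]) = -88.8 × 1 / 25.5 = -3.4824.
[out]/[in] = e^(-3.4824) = 0.03074.
[in] = 3.91 / 0.03074 = 127.2 mmol L⁻¹.

127 mmol L⁻¹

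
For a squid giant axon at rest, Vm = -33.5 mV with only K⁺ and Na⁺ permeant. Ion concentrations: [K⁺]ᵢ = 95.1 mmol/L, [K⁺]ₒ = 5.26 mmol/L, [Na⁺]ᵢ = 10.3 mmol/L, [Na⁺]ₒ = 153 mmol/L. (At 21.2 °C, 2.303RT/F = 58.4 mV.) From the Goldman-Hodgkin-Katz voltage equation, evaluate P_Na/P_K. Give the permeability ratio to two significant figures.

0.13

Let α = P_Na/P_K. GHK: Vm = 58.4·log₁₀[(Kₒ + α·Naₒ)/(Kᵢ + α·Naᵢ)].
10^(Vm/58.4) = 10^(-33.5/58.4) = 0.26691
So 0.26691·(Kᵢ + α·Naᵢ) = Kₒ + α·Naₒ → α = (0.26691·95.1 − 5.26) / (153.0 − 0.26691·10.3)
α = (25.38 − 5.26) / (153.0 − 2.749) = 20.12/150.3 = 0.1339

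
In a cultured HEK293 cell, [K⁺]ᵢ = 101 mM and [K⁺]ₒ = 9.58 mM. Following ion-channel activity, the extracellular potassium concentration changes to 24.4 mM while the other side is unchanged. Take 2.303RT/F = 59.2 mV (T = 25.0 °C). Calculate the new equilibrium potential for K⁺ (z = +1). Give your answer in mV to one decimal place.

After the shift: [K⁺]_out = 24.4, [K⁺]_in = 101 mM.
E_new = (59.2/1)·log₁₀(24.4/101) = 59.20 · (-0.6169) = -36.52 mV

-36.5 mV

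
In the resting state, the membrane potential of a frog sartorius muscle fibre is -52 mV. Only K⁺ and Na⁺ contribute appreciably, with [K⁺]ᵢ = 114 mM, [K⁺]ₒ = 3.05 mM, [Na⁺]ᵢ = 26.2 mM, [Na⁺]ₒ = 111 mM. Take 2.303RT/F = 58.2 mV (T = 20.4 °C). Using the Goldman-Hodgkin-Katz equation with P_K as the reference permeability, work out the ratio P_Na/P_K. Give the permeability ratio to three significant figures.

Let α = P_Na/P_K. GHK: Vm = 58.2·log₁₀[(Kₒ + α·Naₒ)/(Kᵢ + α·Naᵢ)].
10^(Vm/58.2) = 10^(-52.0/58.2) = 0.1278
So 0.1278·(Kᵢ + α·Naᵢ) = Kₒ + α·Naₒ → α = (0.1278·114.0 − 3.05) / (111.0 − 0.1278·26.2)
α = (14.57 − 3.05) / (111.0 − 3.348) = 11.52/107.7 = 0.107

0.107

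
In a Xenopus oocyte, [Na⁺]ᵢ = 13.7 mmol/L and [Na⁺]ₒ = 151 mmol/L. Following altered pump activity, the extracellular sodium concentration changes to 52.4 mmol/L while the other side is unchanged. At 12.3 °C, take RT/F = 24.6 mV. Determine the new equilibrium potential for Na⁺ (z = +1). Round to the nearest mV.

After the shift: [Na⁺]_out = 52.4, [Na⁺]_in = 13.7 mmol/L.
E_new = (24.6/1)·ln(52.4/13.7) = 24.60 · (1.3415) = 33.00 mV

33 mV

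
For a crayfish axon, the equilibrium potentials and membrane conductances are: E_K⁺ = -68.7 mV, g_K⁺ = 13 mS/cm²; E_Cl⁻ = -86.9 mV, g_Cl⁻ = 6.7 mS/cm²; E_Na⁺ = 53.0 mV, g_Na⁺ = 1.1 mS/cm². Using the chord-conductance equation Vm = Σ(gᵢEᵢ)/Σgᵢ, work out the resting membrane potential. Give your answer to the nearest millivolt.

Σ gᵢEᵢ = 13·(-68.7) + 6.7·(-86.9) + 1.1·(53.0) = -1417.03
Σ gᵢ = 13 + 6.7 + 1.1 = 20.8
Vm = -1417.03 / 20.8 = -68.13 mV

-68 mV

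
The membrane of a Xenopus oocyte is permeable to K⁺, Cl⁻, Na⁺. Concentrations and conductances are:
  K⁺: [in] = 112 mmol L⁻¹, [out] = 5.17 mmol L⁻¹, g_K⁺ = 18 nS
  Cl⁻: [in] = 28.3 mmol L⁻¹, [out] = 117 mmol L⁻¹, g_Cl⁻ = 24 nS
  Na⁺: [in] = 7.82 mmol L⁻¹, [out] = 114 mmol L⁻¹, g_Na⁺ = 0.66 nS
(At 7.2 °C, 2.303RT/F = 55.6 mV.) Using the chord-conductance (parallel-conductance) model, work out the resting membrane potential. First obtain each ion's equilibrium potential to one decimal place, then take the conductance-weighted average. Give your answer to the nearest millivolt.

-50 mV

E_K⁺ = (55.6/1)·log₁₀(5.17/112) = -74.3 mV
E_Cl⁻ = (55.6/-1)·log₁₀(117/28.3) = -34.3 mV
E_Na⁺ = (55.6/1)·log₁₀(114/7.82) = 64.7 mV
Vm = (Σ gᵢEᵢ)/(Σ gᵢ) = (18·-74.3 + 24·-34.3 + 0.66·64.7) / (18 + 24 + 0.66)
= -2117.90 / 42.66 = -49.65 mV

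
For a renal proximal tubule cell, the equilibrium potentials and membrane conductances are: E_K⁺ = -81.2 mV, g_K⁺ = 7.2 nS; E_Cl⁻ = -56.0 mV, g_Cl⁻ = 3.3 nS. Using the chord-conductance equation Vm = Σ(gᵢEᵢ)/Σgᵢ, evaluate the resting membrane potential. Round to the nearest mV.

Σ gᵢEᵢ = 7.2·(-81.2) + 3.3·(-56.0) = -769.44
Σ gᵢ = 7.2 + 3.3 = 10.5
Vm = -769.44 / 10.5 = -73.28 mV

-73 mV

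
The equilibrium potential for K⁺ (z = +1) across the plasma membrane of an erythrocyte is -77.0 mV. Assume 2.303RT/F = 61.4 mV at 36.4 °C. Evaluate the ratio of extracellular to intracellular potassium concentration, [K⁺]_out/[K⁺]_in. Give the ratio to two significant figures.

log₁₀([out]/[in]) = E·z/(61.4) = -77.0 × 1 / 61.4 = -1.2541
[out]/[in] = 10^(-1.2541) = 0.05571

0.056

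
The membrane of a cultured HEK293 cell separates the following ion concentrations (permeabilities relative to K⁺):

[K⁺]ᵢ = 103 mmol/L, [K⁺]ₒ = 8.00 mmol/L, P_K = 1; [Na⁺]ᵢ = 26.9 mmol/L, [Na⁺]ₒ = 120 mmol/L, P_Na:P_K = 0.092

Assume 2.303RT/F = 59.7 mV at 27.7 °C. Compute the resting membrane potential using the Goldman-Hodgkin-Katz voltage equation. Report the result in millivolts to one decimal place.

Vm = 59.7 · log₁₀[(Σ P·[cation]ₒ + Σ P·[anion]ᵢ) / (Σ P·[cation]ᵢ + Σ P·[anion]ₒ)]
Numerator = 1×8.00 + 0.092×120 = 19.04
Denominator = 1×103 + 0.092×26.9 = 105.5
Vm = 59.7 · log₁₀(0.18052) = 59.7 × (-0.7435) = -44.39 mV

-44.4 mV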